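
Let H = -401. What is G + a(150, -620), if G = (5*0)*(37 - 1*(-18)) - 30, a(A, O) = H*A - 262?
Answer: -60442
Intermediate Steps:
a(A, O) = -262 - 401*A (a(A, O) = -401*A - 262 = -262 - 401*A)
G = -30 (G = 0*(37 + 18) - 30 = 0*55 - 30 = 0 - 30 = -30)
G + a(150, -620) = -30 + (-262 - 401*150) = -30 + (-262 - 60150) = -30 - 60412 = -60442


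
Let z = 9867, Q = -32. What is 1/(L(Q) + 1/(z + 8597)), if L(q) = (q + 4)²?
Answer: 18464/14475777 ≈ 0.0012755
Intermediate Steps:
L(q) = (4 + q)²
1/(L(Q) + 1/(z + 8597)) = 1/((4 - 32)² + 1/(9867 + 8597)) = 1/((-28)² + 1/18464) = 1/(784 + 1/18464) = 1/(14475777/18464) = 18464/14475777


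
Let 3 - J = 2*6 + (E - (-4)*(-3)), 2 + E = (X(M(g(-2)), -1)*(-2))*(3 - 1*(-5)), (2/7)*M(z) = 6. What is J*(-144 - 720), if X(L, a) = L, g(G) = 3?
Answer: -294624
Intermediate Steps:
M(z) = 21 (M(z) = (7/2)*6 = 21)
E = -338 (E = -2 + (21*(-2))*(3 - 1*(-5)) = -2 - 42*(3 + 5) = -2 - 42*8 = -2 - 336 = -338)
J = 341 (J = 3 - (2*6 + (-338 - (-4)*(-3))) = 3 - (12 + (-338 - 1*12)) = 3 - (12 + (-338 - 12)) = 3 - (12 - 350) = 3 - 1*(-338) = 3 + 338 = 341)
J*(-144 - 720) = 341*(-144 - 720) = 341*(-864) = -294624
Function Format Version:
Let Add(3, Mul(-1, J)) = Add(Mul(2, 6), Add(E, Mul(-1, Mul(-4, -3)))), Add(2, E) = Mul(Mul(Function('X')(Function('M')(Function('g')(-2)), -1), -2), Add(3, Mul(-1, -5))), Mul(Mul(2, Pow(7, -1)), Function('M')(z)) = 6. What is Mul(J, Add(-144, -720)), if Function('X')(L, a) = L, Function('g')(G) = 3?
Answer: -294624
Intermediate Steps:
Function('M')(z) = 21 (Function('M')(z) = Mul(Rational(7, 2), 6) = 21)
E = -338 (E = Add(-2, Mul(Mul(21, -2), Add(3, Mul(-1, -5)))) = Add(-2, Mul(-42, Add(3, 5))) = Add(-2, Mul(-42, 8)) = Add(-2, -336) = -338)
J = 341 (J = Add(3, Mul(-1, Add(Mul(2, 6), Add(-338, Mul(-1, Mul(-4, -3)))))) = Add(3, Mul(-1, Add(12, Add(-338, Mul(-1, 12))))) = Add(3, Mul(-1, Add(12, Add(-338, -12)))) = Add(3, Mul(-1, Add(12, -350))) = Add(3, Mul(-1, -338)) = Add(3, 338) = 341)
Mul(J, Add(-144, -720)) = Mul(341, Add(-144, -720)) = Mul(341, -864) = -294624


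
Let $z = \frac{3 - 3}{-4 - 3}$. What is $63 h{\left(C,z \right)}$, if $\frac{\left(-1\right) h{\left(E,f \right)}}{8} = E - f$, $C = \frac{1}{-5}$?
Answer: $\frac{504}{5} \approx 100.8$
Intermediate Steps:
$C = - \frac{1}{5} \approx -0.2$
$z = 0$ ($z = \frac{0}{-7} = 0 \left(- \frac{1}{7}\right) = 0$)
$h{\left(E,f \right)} = - 8 E + 8 f$ ($h{\left(E,f \right)} = - 8 \left(E - f\right) = - 8 E + 8 f$)
$63 h{\left(C,z \right)} = 63 \left(\left(-8\right) \left(- \frac{1}{5}\right) + 8 \cdot 0\right) = 63 \left(\frac{8}{5} + 0\right) = 63 \cdot \frac{8}{5} = \frac{504}{5}$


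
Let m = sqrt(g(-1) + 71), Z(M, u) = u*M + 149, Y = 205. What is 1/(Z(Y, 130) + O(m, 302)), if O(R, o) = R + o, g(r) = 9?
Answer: 27101/734464121 - 4*sqrt(5)/734464121 ≈ 3.6887e-5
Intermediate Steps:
Z(M, u) = 149 + M*u (Z(M, u) = M*u + 149 = 149 + M*u)
m = 4*sqrt(5) (m = sqrt(9 + 71) = sqrt(80) = 4*sqrt(5) ≈ 8.9443)
1/(Z(Y, 130) + O(m, 302)) = 1/((149 + 205*130) + (4*sqrt(5) + 302)) = 1/((149 + 26650) + (302 + 4*sqrt(5))) = 1/(26799 + (302 + 4*sqrt(5))) = 1/(27101 + 4*sqrt(5))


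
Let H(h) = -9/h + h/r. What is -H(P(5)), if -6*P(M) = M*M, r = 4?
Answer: -671/600 ≈ -1.1183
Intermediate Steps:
P(M) = -M²/6 (P(M) = -M*M/6 = -M²/6)
H(h) = -9/h + h/4
-H(P(5)) = -(-9/((-⅙*5²)) + (-⅙*5²)/4) = -(-9/((-⅙*25)) + (-⅙*25)/4) = -(-9/(-25/6) + (¼)*(-25/6)) = -(-9*(-6/25) - 25/24) = -(54/25 - 25/24) = -1*671/600 = -671/600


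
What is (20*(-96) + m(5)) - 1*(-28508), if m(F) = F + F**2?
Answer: 26618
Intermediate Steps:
(20*(-96) + m(5)) - 1*(-28508) = (20*(-96) + 5*(1 + 5)) - 1*(-28508) = (-1920 + 5*6) + 28508 = (-1920 + 30) + 28508 = -1890 + 28508 = 26618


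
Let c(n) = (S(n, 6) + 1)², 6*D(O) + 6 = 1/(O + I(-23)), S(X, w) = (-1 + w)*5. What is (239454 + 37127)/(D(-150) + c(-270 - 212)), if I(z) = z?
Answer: 287091078/700649 ≈ 409.75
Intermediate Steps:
S(X, w) = -5 + 5*w
D(O) = -1 + 1/(6*(-23 + O)) (D(O) = -1 + 1/(6*(O - 23)) = -1 + 1/(6*(-23 + O)))
c(n) = 676 (c(n) = ((-5 + 5*6) + 1)² = ((-5 + 30) + 1)² = (25 + 1)² = 26² = 676)
(239454 + 37127)/(D(-150) + c(-270 - 212)) = (239454 + 37127)/((139/6 - 1*(-150))/(-23 - 150) + 676) = 276581/((139/6 + 150)/(-173) + 676) = 276581/(-1/173*1039/6 + 676) = 276581/(-1039/1038 + 676) = 276581/(700649/1038) = 276581*(1038/700649) = 287091078/700649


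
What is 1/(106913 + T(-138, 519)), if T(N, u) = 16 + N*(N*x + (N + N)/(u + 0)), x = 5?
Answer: 173/34984473 ≈ 4.9451e-6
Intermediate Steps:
T(N, u) = 16 + N*(5*N + 2*N/u) (T(N, u) = 16 + N*(N*5 + (N + N)/(u + 0)) = 16 + N*(5*N + (2*N)/u) = 16 + N*(5*N + 2*N/u))
1/(106913 + T(-138, 519)) = 1/(106913 + (16 + 5*(-138)**2 + 2*(-138)**2/519)) = 1/(106913 + (16 + 5*19044 + 2*19044*(1/519))) = 1/(106913 + (16 + 95220 + 12696/173)) = 1/(106913 + 16488524/173) = 1/(34984473/173) = 173/34984473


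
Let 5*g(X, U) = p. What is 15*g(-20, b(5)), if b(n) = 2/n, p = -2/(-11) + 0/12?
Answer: 6/11 ≈ 0.54545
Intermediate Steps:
p = 2/11 (p = -2*(-1/11) + 0*(1/12) = 2/11 + 0 = 2/11 ≈ 0.18182)
g(X, U) = 2/55 (g(X, U) = (1/5)*(2/11) = 2/55)
15*g(-20, b(5)) = 15*(2/55) = 6/11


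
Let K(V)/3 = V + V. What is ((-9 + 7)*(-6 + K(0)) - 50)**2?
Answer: 1444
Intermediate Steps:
K(V) = 6*V (K(V) = 3*(V + V) = 3*(2*V) = 6*V)
((-9 + 7)*(-6 + K(0)) - 50)**2 = ((-9 + 7)*(-6 + 6*0) - 50)**2 = (-2*(-6 + 0) - 50)**2 = (-2*(-6) - 50)**2 = (12 - 50)**2 = (-38)**2 = 1444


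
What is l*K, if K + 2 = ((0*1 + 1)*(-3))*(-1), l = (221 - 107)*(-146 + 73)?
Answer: -8322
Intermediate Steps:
l = -8322 (l = 114*(-73) = -8322)
K = 1 (K = -2 + ((0*1 + 1)*(-3))*(-1) = -2 + ((0 + 1)*(-3))*(-1) = -2 + (1*(-3))*(-1) = -2 - 3*(-1) = -2 + 3 = 1)
l*K = -8322*1 = -8322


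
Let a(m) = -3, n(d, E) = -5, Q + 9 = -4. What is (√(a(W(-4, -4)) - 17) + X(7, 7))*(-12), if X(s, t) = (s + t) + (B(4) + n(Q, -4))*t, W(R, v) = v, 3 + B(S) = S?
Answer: 168 - 24*I*√5 ≈ 168.0 - 53.666*I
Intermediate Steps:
Q = -13 (Q = -9 - 4 = -13)
B(S) = -3 + S
X(s, t) = s - 3*t (X(s, t) = (s + t) + ((-3 + 4) - 5)*t = (s + t) + (1 - 5)*t = (s + t) - 4*t = s - 3*t)
(√(a(W(-4, -4)) - 17) + X(7, 7))*(-12) = (√(-3 - 17) + (7 - 3*7))*(-12) = (√(-20) + (7 - 21))*(-12) = (2*I*√5 - 14)*(-12) = (-14 + 2*I*√5)*(-12) = 168 - 24*I*√5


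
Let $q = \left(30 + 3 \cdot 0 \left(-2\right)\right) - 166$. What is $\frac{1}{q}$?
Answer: $- \frac{1}{136} \approx -0.0073529$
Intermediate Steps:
$q = -136$ ($q = \left(30 + 0 \left(-2\right)\right) - 166 = \left(30 + 0\right) - 166 = 30 - 166 = -136$)
$\frac{1}{q} = \frac{1}{-136} = - \frac{1}{136}$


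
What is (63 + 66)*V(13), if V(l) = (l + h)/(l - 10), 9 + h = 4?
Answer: 344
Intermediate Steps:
h = -5 (h = -9 + 4 = -5)
V(l) = (-5 + l)/(-10 + l) (V(l) = (l - 5)/(l - 10) = (-5 + l)/(-10 + l))
(63 + 66)*V(13) = (63 + 66)*((-5 + 13)/(-10 + 13)) = 129*(8/3) = 344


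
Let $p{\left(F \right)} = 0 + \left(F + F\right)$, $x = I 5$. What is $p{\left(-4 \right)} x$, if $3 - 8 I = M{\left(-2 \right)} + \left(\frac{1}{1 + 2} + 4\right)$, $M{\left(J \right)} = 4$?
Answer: $\frac{80}{3} \approx 26.667$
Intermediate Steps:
$I = - \frac{2}{3}$ ($I = \frac{3}{8} - \frac{4 + \left(\frac{1}{1 + 2} + 4\right)}{8} = \frac{3}{8} - \frac{4 + \left(\frac{1}{3} + 4\right)}{8} = \frac{3}{8} - \frac{4 + \frac{13}{3}}{8} = \frac{3}{8} - \frac{25}{24} = - \frac{2}{3} \approx -0.66667$)
$x = - \frac{10}{3}$ ($x = \left(- \frac{2}{3}\right) 5 = - \frac{10}{3} \approx -3.3333$)
$p{\left(F \right)} = 2 F$ ($p{\left(F \right)} = 0 + 2 F = 2 F$)
$p{\left(-4 \right)} x = 2 \left(-4\right) \left(- \frac{10}{3}\right) = \left(-8\right) \left(- \frac{10}{3}\right) = \frac{80}{3}$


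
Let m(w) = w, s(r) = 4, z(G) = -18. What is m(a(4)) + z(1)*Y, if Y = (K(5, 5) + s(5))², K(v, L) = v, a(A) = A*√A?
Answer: -1450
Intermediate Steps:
a(A) = A^(3/2)
Y = 81 (Y = (5 + 4)² = 9² = 81)
m(a(4)) + z(1)*Y = 4^(3/2) - 18*81 = 8 - 1458 = -1450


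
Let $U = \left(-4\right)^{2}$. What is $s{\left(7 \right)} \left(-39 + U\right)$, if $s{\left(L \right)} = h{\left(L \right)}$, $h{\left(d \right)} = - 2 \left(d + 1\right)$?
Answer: $368$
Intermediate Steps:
$h{\left(d \right)} = -2 - 2 d$ ($h{\left(d \right)} = - 2 \left(1 + d\right) = -2 - 2 d$)
$s{\left(L \right)} = -2 - 2 L$
$U = 16$
$s{\left(7 \right)} \left(-39 + U\right) = \left(-2 - 14\right) \left(-39 + 16\right) = \left(-2 - 14\right) \left(-23\right) = \left(-16\right) \left(-23\right) = 368$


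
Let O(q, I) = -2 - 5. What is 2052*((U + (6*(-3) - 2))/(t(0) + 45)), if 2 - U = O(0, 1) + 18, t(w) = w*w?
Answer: -6612/5 ≈ -1322.4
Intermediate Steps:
O(q, I) = -7
t(w) = w²
U = -9 (U = 2 - (-7 + 18) = 2 - 1*11 = 2 - 11 = -9)
2052*((U + (6*(-3) - 2))/(t(0) + 45)) = 2052*((-9 + (6*(-3) - 2))/(0² + 45)) = 2052*((-9 + (-18 - 2))/(0 + 45)) = 2052*((-9 - 20)/45) = 2052*(-29*1/45) = 2052*(-29/45) = -6612/5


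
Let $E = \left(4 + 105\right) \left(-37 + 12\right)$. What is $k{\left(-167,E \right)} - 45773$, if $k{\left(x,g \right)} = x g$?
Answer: $409302$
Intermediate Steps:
$E = -2725$ ($E = 109 \left(-25\right) = -2725$)
$k{\left(x,g \right)} = g x$
$k{\left(-167,E \right)} - 45773 = \left(-2725\right) \left(-167\right) - 45773 = 455075 - 45773 = 409302$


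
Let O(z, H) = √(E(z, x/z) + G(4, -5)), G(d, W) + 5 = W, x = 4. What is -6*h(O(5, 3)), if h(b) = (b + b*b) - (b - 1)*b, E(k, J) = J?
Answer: -12*I*√230/5 ≈ -36.398*I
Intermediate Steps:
G(d, W) = -5 + W
O(z, H) = √(-10 + 4/z) (O(z, H) = √(4/z + (-5 - 5)) = √(4/z - 10) = √(-10 + 4/z))
h(b) = b + b² - b*(-1 + b) (h(b) = (b + b²) - (-1 + b)*b = (b + b²) - b*(-1 + b) = b + b² - b*(-1 + b))
-6*h(O(5, 3)) = -12*√(-10 + 4/5) = -12*√(-10 + 4*(⅕)) = -12*√(-10 + ⅘) = -12*√(-46/5) = -12*I*√230/5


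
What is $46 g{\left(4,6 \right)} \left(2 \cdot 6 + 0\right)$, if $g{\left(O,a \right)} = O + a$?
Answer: $5520$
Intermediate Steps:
$46 g{\left(4,6 \right)} \left(2 \cdot 6 + 0\right) = 46 \left(4 + 6\right) \left(2 \cdot 6 + 0\right) = 46 \cdot 10 \left(12 + 0\right) = 460 \cdot 12 = 5520$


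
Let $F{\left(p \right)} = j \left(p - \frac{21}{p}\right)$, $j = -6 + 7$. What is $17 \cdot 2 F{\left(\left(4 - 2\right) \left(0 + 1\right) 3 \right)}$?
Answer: $85$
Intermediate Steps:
$j = 1$
$F{\left(p \right)} = p - \frac{21}{p}$ ($F{\left(p \right)} = 1 \left(p - \frac{21}{p}\right) = p - \frac{21}{p}$)
$17 \cdot 2 F{\left(\left(4 - 2\right) \left(0 + 1\right) 3 \right)} = 17 \cdot 2 \left(\left(4 - 2\right) \left(0 + 1\right) 3 - \frac{21}{\left(4 - 2\right) \left(0 + 1\right) 3}\right) = 34 \left(2 \cdot 1 \cdot 3 - \frac{21}{2 \cdot 1 \cdot 3}\right) = 34 \left(2 \cdot 3 - \frac{21}{2 \cdot 3}\right) = 34 \left(6 - \frac{21}{6}\right) = 34 \left(6 - \frac{7}{2}\right) = 34 \cdot \frac{5}{2} = 85$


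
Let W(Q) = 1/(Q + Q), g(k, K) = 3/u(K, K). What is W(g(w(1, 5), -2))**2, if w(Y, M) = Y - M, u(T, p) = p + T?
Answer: 4/9 ≈ 0.44444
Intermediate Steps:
u(T, p) = T + p
g(k, K) = 3/(2*K) (g(k, K) = 3/(K + K) = 3/((2*K)) = 3*(1/(2*K)) = 3/(2*K))
W(Q) = 1/(2*Q)
W(g(w(1, 5), -2))**2 = (1/(2*(((3/2)/(-2)))))**2 = (1/(2*(((3/2)*(-1/2)))))**2 = (1/(2*(-3/4)))**2 = ((1/2)*(-4/3))**2 = (-2/3)**2 = 4/9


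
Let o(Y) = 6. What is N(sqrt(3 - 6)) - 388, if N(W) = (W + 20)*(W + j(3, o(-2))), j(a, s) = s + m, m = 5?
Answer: -171 + 31*I*sqrt(3) ≈ -171.0 + 53.694*I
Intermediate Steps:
j(a, s) = 5 + s (j(a, s) = s + 5 = 5 + s)
N(W) = (11 + W)*(20 + W) (N(W) = (W + 20)*(W + (5 + 6)) = (20 + W)*(W + 11) = (20 + W)*(11 + W) = (11 + W)*(20 + W))
N(sqrt(3 - 6)) - 388 = (220 + (sqrt(3 - 6))**2 + 31*sqrt(3 - 6)) - 388 = (220 + (sqrt(-3))**2 + 31*sqrt(-3)) - 388 = (220 + (I*sqrt(3))**2 + 31*(I*sqrt(3))) - 388 = (220 - 3 + 31*I*sqrt(3)) - 388 = (217 + 31*I*sqrt(3)) - 388 = -171 + 31*I*sqrt(3)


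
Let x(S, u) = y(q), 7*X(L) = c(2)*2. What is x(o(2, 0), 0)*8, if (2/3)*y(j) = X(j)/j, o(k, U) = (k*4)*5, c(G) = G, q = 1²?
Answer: 48/7 ≈ 6.8571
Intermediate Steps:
q = 1
o(k, U) = 20*k (o(k, U) = (4*k)*5 = 20*k)
X(L) = 4/7 (X(L) = (2*2)/7 = (⅐)*4 = 4/7)
y(j) = 6/(7*j) (y(j) = 3*(4/(7*j))/2 = 6/(7*j))
x(S, u) = 6/7 (x(S, u) = (6/7)/1 = (6/7)*1 = 6/7)
x(o(2, 0), 0)*8 = (6/7)*8 = 48/7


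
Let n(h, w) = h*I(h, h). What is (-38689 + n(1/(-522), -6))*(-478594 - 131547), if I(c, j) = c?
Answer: 6432187860569975/272484 ≈ 2.3606e+10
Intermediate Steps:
n(h, w) = h**2 (n(h, w) = h*h = h**2)
(-38689 + n(1/(-522), -6))*(-478594 - 131547) = (-38689 + (1/(-522))**2)*(-478594 - 131547) = (-38689 + (-1/522)**2)*(-610141) = (-38689 + 1/272484)*(-610141) = -10542133475/272484*(-610141) = 6432187860569975/272484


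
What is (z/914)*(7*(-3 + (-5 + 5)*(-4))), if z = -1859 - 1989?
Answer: 40404/457 ≈ 88.411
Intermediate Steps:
z = -3848
(z/914)*(7*(-3 + (-5 + 5)*(-4))) = (-3848/914)*(7*(-3 + (-5 + 5)*(-4))) = (-3848*1/914)*(7*(-3 + 0*(-4))) = -13468*(-3 + 0)/457 = -13468*(-3)/457 = -1924/457*(-21) = 40404/457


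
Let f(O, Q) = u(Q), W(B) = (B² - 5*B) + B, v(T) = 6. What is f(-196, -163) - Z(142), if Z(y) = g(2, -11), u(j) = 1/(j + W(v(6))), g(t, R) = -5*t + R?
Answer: 3170/151 ≈ 20.993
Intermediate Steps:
g(t, R) = R - 5*t
W(B) = B² - 4*B
u(j) = 1/(12 + j) (u(j) = 1/(j + 6*(-4 + 6)) = 1/(j + 6*2) = 1/(j + 12) = 1/(12 + j))
Z(y) = -21 (Z(y) = -11 - 5*2 = -11 - 10 = -21)
f(O, Q) = 1/(12 + Q)
f(-196, -163) - Z(142) = 1/(12 - 163) - 1*(-21) = 1/(-151) + 21 = -1/151 + 21 = 3170/151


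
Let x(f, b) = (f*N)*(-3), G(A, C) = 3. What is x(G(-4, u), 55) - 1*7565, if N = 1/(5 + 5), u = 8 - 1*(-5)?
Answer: -75659/10 ≈ -7565.9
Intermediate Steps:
u = 13 (u = 8 + 5 = 13)
N = 1/10 ≈ 0.10000
x(f, b) = -3*f/10 (x(f, b) = (f*(1/10))*(-3) = (f/10)*(-3) = -3*f/10)
x(G(-4, u), 55) - 1*7565 = -3/10*3 - 1*7565 = -9/10 - 7565 = -75659/10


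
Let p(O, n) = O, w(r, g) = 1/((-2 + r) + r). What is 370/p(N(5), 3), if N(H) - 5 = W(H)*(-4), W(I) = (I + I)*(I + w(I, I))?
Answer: -37/20 ≈ -1.8500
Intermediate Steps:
w(r, g) = 1/(-2 + 2*r)
W(I) = 2*I*(I + 1/(2*(-1 + I))) (W(I) = (I + I)*(I + 1/(2*(-1 + I))) = (2*I)*(I + 1/(2*(-1 + I))) = 2*I*(I + 1/(2*(-1 + I))))
N(H) = 5 - 4*H*(1 + 2*H*(-1 + H))/(-1 + H) (N(H) = 5 + (H*(1 + 2*H*(-1 + H))/(-1 + H))*(-4) = 5 - 4*H*(1 + 2*H*(-1 + H))/(-1 + H))
370/p(N(5), 3) = 370/(((-5 + 5 - 8*5**3 + 8*5**2)/(-1 + 5))) = 370/(((-5 + 5 - 8*125 + 8*25)/4)) = 370/(((-5 + 5 - 1000 + 200)/4)) = 370/(((1/4)*(-800))) = 370/(-200) = 370*(-1/200) = -37/20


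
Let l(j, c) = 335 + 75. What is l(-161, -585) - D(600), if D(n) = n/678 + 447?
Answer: -4281/113 ≈ -37.885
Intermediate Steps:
l(j, c) = 410
D(n) = 447 + n/678 (D(n) = n/678 + 447 = 447 + n/678)
l(-161, -585) - D(600) = 410 - (447 + (1/678)*600) = 410 - (447 + 100/113) = 410 - 1*50611/113 = 410 - 50611/113 = -4281/113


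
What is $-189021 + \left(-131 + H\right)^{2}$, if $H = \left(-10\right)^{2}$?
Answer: $-188060$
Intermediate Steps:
$H = 100$
$-189021 + \left(-131 + H\right)^{2} = -189021 + \left(-131 + 100\right)^{2} = -189021 + \left(-31\right)^{2} = -189021 + 961 = -188060$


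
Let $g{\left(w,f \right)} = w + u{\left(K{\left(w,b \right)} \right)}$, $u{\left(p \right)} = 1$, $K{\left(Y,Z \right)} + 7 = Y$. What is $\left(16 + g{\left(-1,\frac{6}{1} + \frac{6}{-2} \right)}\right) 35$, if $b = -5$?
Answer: $560$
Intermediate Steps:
$K{\left(Y,Z \right)} = -7 + Y$
$g{\left(w,f \right)} = 1 + w$ ($g{\left(w,f \right)} = w + 1 = 1 + w$)
$\left(16 + g{\left(-1,\frac{6}{1} + \frac{6}{-2} \right)}\right) 35 = \left(16 + \left(1 - 1\right)\right) 35 = \left(16 + 0\right) 35 = 16 \cdot 35 = 560$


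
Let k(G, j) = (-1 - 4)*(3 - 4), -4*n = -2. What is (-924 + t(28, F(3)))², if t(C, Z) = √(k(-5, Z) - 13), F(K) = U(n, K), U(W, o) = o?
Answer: 853768 - 3696*I*√2 ≈ 8.5377e+5 - 5226.9*I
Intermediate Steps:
n = ½ (n = -¼*(-2) = ½ ≈ 0.50000)
k(G, j) = 5 (k(G, j) = -5*(-1) = 5)
F(K) = K
t(C, Z) = 2*I*√2 (t(C, Z) = √(5 - 13) = √(-8) = 2*I*√2)
(-924 + t(28, F(3)))² = (-924 + 2*I*√2)²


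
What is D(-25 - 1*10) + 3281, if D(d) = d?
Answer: 3246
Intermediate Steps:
D(-25 - 1*10) + 3281 = (-25 - 1*10) + 3281 = (-25 - 10) + 3281 = -35 + 3281 = 3246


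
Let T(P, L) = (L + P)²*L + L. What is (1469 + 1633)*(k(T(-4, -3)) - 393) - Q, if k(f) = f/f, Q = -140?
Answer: -1215844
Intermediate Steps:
T(P, L) = L + L*(L + P)² (T(P, L) = L*(L + P)² + L = L + L*(L + P)²)
k(f) = 1
(1469 + 1633)*(k(T(-4, -3)) - 393) - Q = (1469 + 1633)*(1 - 393) - 1*(-140) = 3102*(-392) + 140 = -1215984 + 140 = -1215844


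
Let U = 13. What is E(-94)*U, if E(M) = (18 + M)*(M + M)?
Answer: 185744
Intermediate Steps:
E(M) = 2*M*(18 + M) (E(M) = (18 + M)*(2*M) = 2*M*(18 + M))
E(-94)*U = (2*(-94)*(18 - 94))*13 = (2*(-94)*(-76))*13 = 14288*13 = 185744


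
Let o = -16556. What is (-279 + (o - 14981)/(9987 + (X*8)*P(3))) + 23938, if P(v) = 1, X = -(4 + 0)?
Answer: 21408528/905 ≈ 23656.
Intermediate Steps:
X = -4 (X = -1*4 = -4)
(-279 + (o - 14981)/(9987 + (X*8)*P(3))) + 23938 = (-279 + (-16556 - 14981)/(9987 - 4*8*1)) + 23938 = (-279 - 31537/(9987 - 32*1)) + 23938 = (-279 - 31537/(9987 - 32)) + 23938 = (-279 - 31537/9955) + 23938 = (-279 - 31537*1/9955) + 23938 = (-279 - 2867/905) + 23938 = -255362/905 + 23938 = 21408528/905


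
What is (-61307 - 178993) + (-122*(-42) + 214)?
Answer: -234962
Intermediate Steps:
(-61307 - 178993) + (-122*(-42) + 214) = -240300 + (5124 + 214) = -240300 + 5338 = -234962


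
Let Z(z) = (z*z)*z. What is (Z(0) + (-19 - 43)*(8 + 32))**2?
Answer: 6150400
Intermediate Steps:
Z(z) = z**3 (Z(z) = z**2*z = z**3)
(Z(0) + (-19 - 43)*(8 + 32))**2 = (0**3 + (-19 - 43)*(8 + 32))**2 = (0 - 62*40)**2 = (0 - 2480)**2 = (-2480)**2 = 6150400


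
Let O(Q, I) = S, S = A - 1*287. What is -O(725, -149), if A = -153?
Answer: 440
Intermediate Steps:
S = -440 (S = -153 - 1*287 = -153 - 287 = -440)
O(Q, I) = -440
-O(725, -149) = -1*(-440) = 440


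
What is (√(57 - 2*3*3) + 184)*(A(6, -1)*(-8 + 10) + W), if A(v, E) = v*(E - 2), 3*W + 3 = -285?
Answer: -24288 - 132*√39 ≈ -25112.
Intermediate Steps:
W = -96 (W = -1 + (⅓)*(-285) = -1 - 95 = -96)
A(v, E) = v*(-2 + E)
(√(57 - 2*3*3) + 184)*(A(6, -1)*(-8 + 10) + W) = (√(57 - 2*3*3) + 184)*((6*(-2 - 1))*(-8 + 10) - 96) = (√(57 - 6*3) + 184)*((6*(-3))*2 - 96) = (√(57 - 18) + 184)*(-18*2 - 96) = (√39 + 184)*(-36 - 96) = (184 + √39)*(-132) = -24288 - 132*√39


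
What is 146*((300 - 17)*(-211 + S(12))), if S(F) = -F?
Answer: -9213914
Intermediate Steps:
146*((300 - 17)*(-211 + S(12))) = 146*((300 - 17)*(-211 - 1*12)) = 146*(283*(-211 - 12)) = 146*(283*(-223)) = 146*(-63109) = -9213914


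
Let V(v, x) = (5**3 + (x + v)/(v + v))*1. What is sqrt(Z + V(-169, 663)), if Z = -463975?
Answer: I*sqrt(78390897)/13 ≈ 681.07*I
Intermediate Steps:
V(v, x) = 125 + (v + x)/(2*v) (V(v, x) = (125 + (v + x)/((2*v)))*1 = (125 + (v + x)*(1/(2*v)))*1 = (125 + (v + x)/(2*v))*1 = 125 + (v + x)/(2*v))
sqrt(Z + V(-169, 663)) = sqrt(-463975 + (1/2)*(663 + 251*(-169))/(-169)) = sqrt(-463975 + (1/2)*(-1/169)*(663 - 42419)) = sqrt(-463975 + (1/2)*(-1/169)*(-41756)) = sqrt(-463975 + 1606/13) = sqrt(-6030069/13) = I*sqrt(78390897)/13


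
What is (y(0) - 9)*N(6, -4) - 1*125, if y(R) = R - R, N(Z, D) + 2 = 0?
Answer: -107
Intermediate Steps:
N(Z, D) = -2 (N(Z, D) = -2 + 0 = -2)
y(R) = 0
(y(0) - 9)*N(6, -4) - 1*125 = (0 - 9)*(-2) - 1*125 = -9*(-2) - 125 = 18 - 125 = -107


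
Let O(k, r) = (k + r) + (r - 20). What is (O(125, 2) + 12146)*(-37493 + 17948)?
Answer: -239523975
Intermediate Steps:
O(k, r) = -20 + k + 2*r (O(k, r) = (k + r) + (-20 + r) = -20 + k + 2*r)
(O(125, 2) + 12146)*(-37493 + 17948) = ((-20 + 125 + 2*2) + 12146)*(-37493 + 17948) = ((-20 + 125 + 4) + 12146)*(-19545) = (109 + 12146)*(-19545) = 12255*(-19545) = -239523975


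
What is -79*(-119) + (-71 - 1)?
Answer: 9329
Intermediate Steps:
-79*(-119) + (-71 - 1) = 9401 - 72 = 9329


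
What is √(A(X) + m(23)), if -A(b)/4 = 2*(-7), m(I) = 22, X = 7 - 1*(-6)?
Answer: √78 ≈ 8.8318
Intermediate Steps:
X = 13 (X = 7 + 6 = 13)
A(b) = 56 (A(b) = -8*(-7) = -4*(-14) = 56)
√(A(X) + m(23)) = √(56 + 22) = √78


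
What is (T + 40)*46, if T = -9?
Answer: 1426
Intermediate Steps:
(T + 40)*46 = (-9 + 40)*46 = 31*46 = 1426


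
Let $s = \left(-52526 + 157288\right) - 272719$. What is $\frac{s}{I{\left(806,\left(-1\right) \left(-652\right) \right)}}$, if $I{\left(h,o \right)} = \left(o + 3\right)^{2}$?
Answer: $- \frac{167957}{429025} \approx -0.39149$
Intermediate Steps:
$I{\left(h,o \right)} = \left(3 + o\right)^{2}$
$s = -167957$ ($s = 104762 - 272719 = -167957$)
$\frac{s}{I{\left(806,\left(-1\right) \left(-652\right) \right)}} = - \frac{167957}{\left(3 - -652\right)^{2}} = - \frac{167957}{\left(3 + 652\right)^{2}} = - \frac{167957}{655^{2}} = - \frac{167957}{429025}$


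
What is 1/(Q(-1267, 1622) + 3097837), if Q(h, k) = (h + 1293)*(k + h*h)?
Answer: 1/44877523 ≈ 2.2283e-8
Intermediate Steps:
Q(h, k) = (1293 + h)*(k + h²)
1/(Q(-1267, 1622) + 3097837) = 1/(((-1267)³ + 1293*1622 + 1293*(-1267)² - 1267*1622) + 3097837) = 1/((-2033901163 + 2097246 + 1293*1605289 - 2055074) + 3097837) = 1/((-2033901163 + 2097246 + 2075638677 - 2055074) + 3097837) = 1/(41779686 + 3097837) = 1/44877523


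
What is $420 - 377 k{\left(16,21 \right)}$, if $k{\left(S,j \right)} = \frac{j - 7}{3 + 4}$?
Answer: $-334$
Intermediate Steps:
$k{\left(S,j \right)} = -1 + \frac{j}{7}$ ($k{\left(S,j \right)} = \frac{-7 + j}{7} = \left(-7 + j\right) \frac{1}{7} = -1 + \frac{j}{7}$)
$420 - 377 k{\left(16,21 \right)} = 420 - 377 \left(-1 + \frac{1}{7} \cdot 21\right) = 420 - 377 \left(-1 + 3\right) = 420 - 754 = -334$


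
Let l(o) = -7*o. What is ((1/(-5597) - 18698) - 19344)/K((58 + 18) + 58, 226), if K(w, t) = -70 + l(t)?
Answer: 212921075/9246244 ≈ 23.028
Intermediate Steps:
K(w, t) = -70 - 7*t
((1/(-5597) - 18698) - 19344)/K((58 + 18) + 58, 226) = ((1/(-5597) - 18698) - 19344)/(-70 - 7*226) = ((-1/5597 - 18698) - 19344)/(-70 - 1582) = (-104652707/5597 - 19344)/(-1652) = -212921075/5597*(-1/1652) = 212921075/9246244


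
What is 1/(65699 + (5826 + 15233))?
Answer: 1/86758 ≈ 1.1526e-5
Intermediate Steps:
1/(65699 + (5826 + 15233)) = 1/(65699 + 21059) = 1/86758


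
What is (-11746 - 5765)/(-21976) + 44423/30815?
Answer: 1515841313/677190440 ≈ 2.2384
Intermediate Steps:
(-11746 - 5765)/(-21976) + 44423/30815 = -17511*(-1/21976) + 44423*(1/30815) = 17511/21976 + 44423/30815 = 1515841313/677190440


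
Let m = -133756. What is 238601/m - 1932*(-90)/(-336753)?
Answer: -677170561/294396956 ≈ -2.3002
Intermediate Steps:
238601/m - 1932*(-90)/(-336753) = 238601/(-133756) - 1932*(-90)/(-336753) = 238601*(-1/133756) + 173880*(-1/336753) = -238601/133756 - 19320/37417 = -677170561/294396956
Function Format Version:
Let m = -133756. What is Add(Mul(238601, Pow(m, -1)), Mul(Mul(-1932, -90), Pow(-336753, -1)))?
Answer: Rational(-677170561, 294396956) ≈ -2.3002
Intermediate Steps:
Add(Mul(238601, Pow(m, -1)), Mul(Mul(-1932, -90), Pow(-336753, -1))) = Add(Mul(238601, Pow(-133756, -1)), Mul(Mul(-1932, -90), Pow(-336753, -1))) = Add(Mul(238601, Rational(-1, 133756)), Mul(173880, Rational(-1, 336753))) = Add(Rational(-238601, 133756), Rational(-19320, 37417)) = Rational(-677170561, 294396956)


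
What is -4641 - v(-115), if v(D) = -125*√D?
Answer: -4641 + 125*I*√115 ≈ -4641.0 + 1340.5*I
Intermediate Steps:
-4641 - v(-115) = -4641 - (-125)*√(-115) = -4641 - (-125)*I*√115 = -4641 + 125*I*√115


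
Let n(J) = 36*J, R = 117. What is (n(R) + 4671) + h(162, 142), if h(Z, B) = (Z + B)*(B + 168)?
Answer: 103123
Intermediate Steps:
h(Z, B) = (168 + B)*(B + Z) (h(Z, B) = (B + Z)*(168 + B) = (168 + B)*(B + Z))
(n(R) + 4671) + h(162, 142) = (36*117 + 4671) + (142² + 168*142 + 168*162 + 142*162) = (4212 + 4671) + (20164 + 23856 + 27216 + 23004) = 8883 + 94240 = 103123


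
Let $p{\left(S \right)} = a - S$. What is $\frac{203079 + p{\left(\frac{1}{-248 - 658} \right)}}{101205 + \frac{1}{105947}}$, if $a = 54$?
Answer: $\frac{19498326853553}{9714463719216} \approx 2.0071$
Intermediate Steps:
$p{\left(S \right)} = 54 - S$
$\frac{203079 + p{\left(\frac{1}{-248 - 658} \right)}}{101205 + \frac{1}{105947}} = \frac{203079 + \left(54 - \frac{1}{-248 - 658}\right)}{101205 + \frac{1}{105947}} = \frac{203079 + \left(54 - \frac{1}{-906}\right)}{101205 + \frac{1}{105947}} = \frac{203079 + \left(54 - - \frac{1}{906}\right)}{\frac{10722366136}{105947}} = \left(203079 + \left(54 + \frac{1}{906}\right)\right) \frac{105947}{10722366136} = \left(203079 + \frac{48925}{906}\right) \frac{105947}{10722366136} = \frac{184038499}{906} \cdot \frac{105947}{10722366136} = \frac{19498326853553}{9714463719216}$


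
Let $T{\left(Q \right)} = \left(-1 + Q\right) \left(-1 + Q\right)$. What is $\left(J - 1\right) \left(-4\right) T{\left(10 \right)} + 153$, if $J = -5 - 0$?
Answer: $2097$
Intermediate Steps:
$J = -5$ ($J = -5 + 0 = -5$)
$T{\left(Q \right)} = \left(-1 + Q\right)^{2}$
$\left(J - 1\right) \left(-4\right) T{\left(10 \right)} + 153 = \left(-5 - 1\right) \left(-4\right) \left(-1 + 10\right)^{2} + 153 = \left(-6\right) \left(-4\right) 9^{2} + 153 = 24 \cdot 81 + 153 = 1944 + 153 = 2097$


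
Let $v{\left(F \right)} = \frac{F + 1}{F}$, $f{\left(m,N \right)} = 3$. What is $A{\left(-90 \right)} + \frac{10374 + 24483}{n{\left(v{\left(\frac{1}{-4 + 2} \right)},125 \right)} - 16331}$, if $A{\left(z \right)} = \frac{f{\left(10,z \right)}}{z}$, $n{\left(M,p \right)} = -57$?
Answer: $- \frac{531049}{245820} \approx -2.1603$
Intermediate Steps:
$v{\left(F \right)} = \frac{1 + F}{F}$
$A{\left(z \right)} = \frac{3}{z}$
$A{\left(-90 \right)} + \frac{10374 + 24483}{n{\left(v{\left(\frac{1}{-4 + 2} \right)},125 \right)} - 16331} = \frac{3}{-90} + \frac{10374 + 24483}{-57 - 16331} = 3 \left(- \frac{1}{90}\right) + \frac{34857}{-16388} = - \frac{1}{30} + 34857 \left(- \frac{1}{16388}\right) = - \frac{1}{30} - \frac{34857}{16388} = - \frac{531049}{245820}$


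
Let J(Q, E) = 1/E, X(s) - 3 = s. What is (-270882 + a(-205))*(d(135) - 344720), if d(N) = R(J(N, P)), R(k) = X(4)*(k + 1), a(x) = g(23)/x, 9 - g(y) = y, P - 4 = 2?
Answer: 57426367486858/615 ≈ 9.3376e+10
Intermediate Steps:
P = 6 (P = 4 + 2 = 6)
g(y) = 9 - y
X(s) = 3 + s
a(x) = -14/x (a(x) = (9 - 1*23)/x = (9 - 23)/x = -14/x)
R(k) = 7 + 7*k (R(k) = (3 + 4)*(k + 1) = 7*(1 + k) = 7 + 7*k)
d(N) = 49/6 (d(N) = 7 + 7/6 = 49/6)
(-270882 + a(-205))*(d(135) - 344720) = (-270882 - 14/(-205))*(49/6 - 344720) = (-270882 - 14*(-1/205))*(-2068271/6) = (-270882 + 14/205)*(-2068271/6) = -55530796/205*(-2068271/6) = 57426367486858/615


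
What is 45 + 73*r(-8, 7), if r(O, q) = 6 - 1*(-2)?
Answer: 629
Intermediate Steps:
r(O, q) = 8 (r(O, q) = 6 + 2 = 8)
45 + 73*r(-8, 7) = 45 + 73*8 = 45 + 584 = 629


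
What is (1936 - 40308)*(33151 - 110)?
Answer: -1267849252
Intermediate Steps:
(1936 - 40308)*(33151 - 110) = -38372*33041 = -1267849252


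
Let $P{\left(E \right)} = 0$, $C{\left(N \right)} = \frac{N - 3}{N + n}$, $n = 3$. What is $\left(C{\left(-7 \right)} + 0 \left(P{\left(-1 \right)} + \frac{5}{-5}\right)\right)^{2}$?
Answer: $\frac{25}{4} \approx 6.25$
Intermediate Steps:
$C{\left(N \right)} = \frac{-3 + N}{3 + N}$ ($C{\left(N \right)} = \frac{N - 3}{N + 3} = \frac{-3 + N}{3 + N}$)
$\left(C{\left(-7 \right)} + 0 \left(P{\left(-1 \right)} + \frac{5}{-5}\right)\right)^{2} = \left(\frac{-3 - 7}{3 - 7} + 0 \left(0 + \frac{5}{-5}\right)\right)^{2} = \left(\frac{1}{-4} \left(-10\right) + 0 \left(0 + 5 \left(- \frac{1}{5}\right)\right)\right)^{2} = \left(\left(- \frac{1}{4}\right) \left(-10\right) + 0 \left(0 - 1\right)\right)^{2} = \left(\frac{5}{2} + 0 \left(-1\right)\right)^{2} = \left(\frac{5}{2} + 0\right)^{2} = \left(\frac{5}{2}\right)^{2} = \frac{25}{4}$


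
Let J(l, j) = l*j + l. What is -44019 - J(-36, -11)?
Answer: -44379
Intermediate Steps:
J(l, j) = l + j*l (J(l, j) = j*l + l = l + j*l)
-44019 - J(-36, -11) = -44019 - (-36)*(1 - 11) = -44019 - (-36)*(-10) = -44019 - 1*360 = -44019 - 360 = -44379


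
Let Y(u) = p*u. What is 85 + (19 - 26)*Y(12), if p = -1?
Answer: 169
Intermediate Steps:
Y(u) = -u
85 + (19 - 26)*Y(12) = 85 + (19 - 26)*(-1*12) = 85 - 7*(-12) = 85 + 84 = 169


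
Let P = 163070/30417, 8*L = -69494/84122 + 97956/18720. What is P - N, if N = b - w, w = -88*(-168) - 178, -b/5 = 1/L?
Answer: 42860933834548252/2931576498597 ≈ 14620.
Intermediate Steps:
L = 96379541/174973760 (L = (-69494/84122 + 97956/18720)/8 = (-69494*1/84122 + 97956*(1/18720))/8 = (-34747/42061 + 2721/520)/8 = (1/8)*(96379541/21871720) = 96379541/174973760 ≈ 0.55082)
b = -874868800/96379541 (b = -5/96379541/174973760 = -5*174973760/96379541 = -874868800/96379541 ≈ -9.0773)
P = 163070/30417 (P = 163070*(1/30417) = 163070/30417 ≈ 5.3611)
w = 14606 (w = 14784 - 178 = 14606)
N = -1408594444646/96379541 (N = -874868800/96379541 - 1*14606 = -874868800/96379541 - 14606 = -1408594444646/96379541 ≈ -14615.)
P - N = 163070/30417 - 1*(-1408594444646/96379541) = 163070/30417 + 1408594444646/96379541 = 42860933834548252/2931576498597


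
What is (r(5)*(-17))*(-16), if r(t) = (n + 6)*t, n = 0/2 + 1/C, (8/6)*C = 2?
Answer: 27200/3 ≈ 9066.7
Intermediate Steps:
C = 3/2 (C = (3/4)*2 = 3/2 ≈ 1.5000)
n = 2/3 (n = 0/2 + 1/(3/2) = 0*(1/2) + 1*(2/3) = 0 + 2/3 = 2/3 ≈ 0.66667)
r(t) = 20*t/3 (r(t) = (2/3 + 6)*t = 20*t/3)
(r(5)*(-17))*(-16) = (((20/3)*5)*(-17))*(-16) = ((100/3)*(-17))*(-16) = -1700/3*(-16) = 27200/3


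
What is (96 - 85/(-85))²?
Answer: 9409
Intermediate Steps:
(96 - 85/(-85))² = (96 - 85*(-1/85))² = (96 + 1)² = 97² = 9409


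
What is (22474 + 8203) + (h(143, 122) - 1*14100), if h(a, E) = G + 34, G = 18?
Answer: 16629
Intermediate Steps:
h(a, E) = 52 (h(a, E) = 18 + 34 = 52)
(22474 + 8203) + (h(143, 122) - 1*14100) = (22474 + 8203) + (52 - 1*14100) = 30677 + (52 - 14100) = 30677 - 14048 = 16629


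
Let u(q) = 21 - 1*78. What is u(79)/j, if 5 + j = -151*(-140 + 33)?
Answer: -19/5384 ≈ -0.0035290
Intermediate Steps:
j = 16152 (j = -5 - 151*(-140 + 33) = -5 - 151*(-107) = -5 + 16157 = 16152)
u(q) = -57 (u(q) = 21 - 78 = -57)
u(79)/j = -57/16152 = -57*1/16152 = -19/5384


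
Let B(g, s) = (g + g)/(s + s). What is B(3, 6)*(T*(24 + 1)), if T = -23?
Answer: -575/2 ≈ -287.50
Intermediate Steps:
B(g, s) = g/s (B(g, s) = (2*g)/((2*s)) = (2*g)*(1/(2*s)) = g/s)
B(3, 6)*(T*(24 + 1)) = (3/6)*(-23*(24 + 1)) = (3*(1/6))*(-23*25) = (1/2)*(-575) = -575/2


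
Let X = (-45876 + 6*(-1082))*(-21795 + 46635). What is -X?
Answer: 1300821120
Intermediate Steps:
X = -1300821120 (X = (-45876 - 6492)*24840 = -52368*24840 = -1300821120)
-X = -1*(-1300821120) = 1300821120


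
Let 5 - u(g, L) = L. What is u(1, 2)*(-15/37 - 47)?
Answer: -5262/37 ≈ -142.22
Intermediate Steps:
u(g, L) = 5 - L
u(1, 2)*(-15/37 - 47) = (5 - 1*2)*(-15/37 - 47) = (5 - 2)*(-15*1/37 - 47) = 3*(-15/37 - 47) = 3*(-1754/37) = -5262/37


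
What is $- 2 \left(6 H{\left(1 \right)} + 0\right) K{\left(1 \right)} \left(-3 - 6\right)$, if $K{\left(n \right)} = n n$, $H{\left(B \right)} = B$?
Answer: $108$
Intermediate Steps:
$K{\left(n \right)} = n^{2}$
$- 2 \left(6 H{\left(1 \right)} + 0\right) K{\left(1 \right)} \left(-3 - 6\right) = - 2 \left(6 \cdot 1 + 0\right) 1^{2} \left(-3 - 6\right) = - 2 \left(6 + 0\right) 1 \left(-3 - 6\right) = \left(-2\right) 6 \cdot 1 \left(-9\right) = \left(-12\right) 1 \left(-9\right) = \left(-12\right) \left(-9\right) = 108$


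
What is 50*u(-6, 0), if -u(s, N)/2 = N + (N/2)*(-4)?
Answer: 0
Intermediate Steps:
u(s, N) = 2*N (u(s, N) = -2*(N + (N/2)*(-4)) = -2*(N - 2*N) = -(-2)*N = 2*N)
50*u(-6, 0) = 50*(2*0) = 50*0 = 0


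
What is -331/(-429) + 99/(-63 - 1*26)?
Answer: -13012/38181 ≈ -0.34080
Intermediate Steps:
-331/(-429) + 99/(-63 - 1*26) = -331*(-1/429) + 99/(-63 - 26) = 331/429 + 99/(-89) = 331/429 + 99*(-1/89) = 331/429 - 99/89 = -13012/38181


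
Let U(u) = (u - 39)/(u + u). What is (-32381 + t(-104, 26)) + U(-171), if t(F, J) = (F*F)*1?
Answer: -1229170/57 ≈ -21564.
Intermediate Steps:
t(F, J) = F² (t(F, J) = F²*1 = F²)
U(u) = (-39 + u)/(2*u) (U(u) = (-39 + u)/((2*u)) = (-39 + u)*(1/(2*u)) = (-39 + u)/(2*u))
(-32381 + t(-104, 26)) + U(-171) = (-32381 + (-104)²) + (½)*(-39 - 171)/(-171) = (-32381 + 10816) + (½)*(-1/171)*(-210) = -21565 + 35/57 = -1229170/57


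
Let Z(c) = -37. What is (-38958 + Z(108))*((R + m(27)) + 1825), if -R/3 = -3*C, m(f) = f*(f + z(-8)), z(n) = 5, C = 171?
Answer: -164870860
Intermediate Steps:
m(f) = f*(5 + f) (m(f) = f*(f + 5) = f*(5 + f))
R = 1539 (R = -(-9)*171 = -3*(-513) = 1539)
(-38958 + Z(108))*((R + m(27)) + 1825) = (-38958 - 37)*((1539 + 27*(5 + 27)) + 1825) = -38995*((1539 + 27*32) + 1825) = -38995*((1539 + 864) + 1825) = -38995*(2403 + 1825) = -38995*4228 = -164870860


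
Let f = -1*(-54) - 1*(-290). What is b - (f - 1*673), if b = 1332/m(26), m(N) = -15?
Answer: 1201/5 ≈ 240.20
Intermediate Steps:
f = 344 (f = 54 + 290 = 344)
b = -444/5 (b = 1332/(-15) = 1332*(-1/15) = -444/5 ≈ -88.800)
b - (f - 1*673) = -444/5 - (344 - 1*673) = -444/5 - (344 - 673) = -444/5 - 1*(-329) = -444/5 + 329 = 1201/5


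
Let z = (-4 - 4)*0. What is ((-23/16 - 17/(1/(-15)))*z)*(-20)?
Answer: 0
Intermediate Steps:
z = 0 (z = -8*0 = 0)
((-23/16 - 17/(1/(-15)))*z)*(-20) = ((-23/16 - 17/(1/(-15)))*0)*(-20) = ((-23*1/16 - 17/(-1/15))*0)*(-20) = ((-23/16 - 17*(-15))*0)*(-20) = ((-23/16 + 255)*0)*(-20) = ((4057/16)*0)*(-20) = 0*(-20) = 0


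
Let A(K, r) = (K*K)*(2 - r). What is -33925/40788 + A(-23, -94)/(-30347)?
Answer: -3100899767/1237793436 ≈ -2.5052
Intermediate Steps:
A(K, r) = K²*(2 - r)
-33925/40788 + A(-23, -94)/(-30347) = -33925/40788 + ((-23)²*(2 - 1*(-94)))/(-30347) = -33925*1/40788 + (529*(2 + 94))*(-1/30347) = -33925/40788 + (529*96)*(-1/30347) = -33925/40788 + 50784*(-1/30347) = -33925/40788 - 50784/30347 = -3100899767/1237793436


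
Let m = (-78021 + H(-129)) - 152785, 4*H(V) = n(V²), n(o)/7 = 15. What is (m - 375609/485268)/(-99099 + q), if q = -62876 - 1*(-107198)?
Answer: 3110844537/738375701 ≈ 4.2131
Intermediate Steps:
n(o) = 105 (n(o) = 7*15 = 105)
q = 44322 (q = -62876 + 107198 = 44322)
H(V) = 105/4 (H(V) = (¼)*105 = 105/4)
m = -923119/4 (m = (-78021 + 105/4) - 152785 = -311979/4 - 152785 = -923119/4 ≈ -2.3078e+5)
(m - 375609/485268)/(-99099 + q) = (-923119/4 - 375609/485268)/(-99099 + 44322) = (-923119/4 - 375609*1/485268)/(-54777) = (-923119/4 - 125203/161756)*(-1/54777) = -9332533611/40439*(-1/54777) = 3110844537/738375701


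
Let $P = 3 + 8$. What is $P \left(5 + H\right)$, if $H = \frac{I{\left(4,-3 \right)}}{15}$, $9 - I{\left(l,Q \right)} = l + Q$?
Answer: $\frac{913}{15} \approx 60.867$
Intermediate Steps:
$I{\left(l,Q \right)} = 9 - Q - l$ ($I{\left(l,Q \right)} = 9 - \left(l + Q\right) = 9 - \left(Q + l\right) = 9 - Q - l$)
$P = 11$
$H = \frac{8}{15}$ ($H = \frac{9 - -3 - 4}{15} = \left(9 + 3 - 4\right) \frac{1}{15} = 8 \cdot \frac{1}{15} = \frac{8}{15} \approx 0.53333$)
$P \left(5 + H\right) = 11 \left(5 + \frac{8}{15}\right) = 11 \cdot \frac{83}{15} = \frac{913}{15}$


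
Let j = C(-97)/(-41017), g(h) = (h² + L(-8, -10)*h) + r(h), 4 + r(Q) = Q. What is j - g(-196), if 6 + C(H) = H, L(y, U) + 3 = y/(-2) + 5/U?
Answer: -1563485903/41017 ≈ -38118.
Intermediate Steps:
r(Q) = -4 + Q
L(y, U) = -3 + 5/U - y/2 (L(y, U) = -3 + (y/(-2) + 5/U) = -3 + (y*(-½) + 5/U) = -3 + (-y/2 + 5/U) = -3 + (5/U - y/2) = -3 + 5/U - y/2)
g(h) = -4 + h² + 3*h/2 (g(h) = (h² + (-3 + 5/(-10) - ½*(-8))*h) + (-4 + h) = (h² + (-3 + 5*(-⅒) + 4)*h) + (-4 + h) = (h² + (-3 - ½ + 4)*h) + (-4 + h) = (h² + h/2) + (-4 + h) = -4 + h² + 3*h/2)
C(H) = -6 + H
j = 103/41017 (j = (-6 - 97)/(-41017) = -103*(-1/41017) = 103/41017 ≈ 0.0025112)
j - g(-196) = 103/41017 - (-4 + (-196)² + (3/2)*(-196)) = 103/41017 - (-4 + 38416 - 294) = 103/41017 - 1*38118 = 103/41017 - 38118 = -1563485903/41017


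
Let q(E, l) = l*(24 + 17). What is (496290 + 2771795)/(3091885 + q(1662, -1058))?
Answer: 3268085/3048507 ≈ 1.0720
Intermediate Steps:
q(E, l) = 41*l (q(E, l) = l*41 = 41*l)
(496290 + 2771795)/(3091885 + q(1662, -1058)) = (496290 + 2771795)/(3091885 + 41*(-1058)) = 3268085/(3091885 - 43378) = 3268085/3048507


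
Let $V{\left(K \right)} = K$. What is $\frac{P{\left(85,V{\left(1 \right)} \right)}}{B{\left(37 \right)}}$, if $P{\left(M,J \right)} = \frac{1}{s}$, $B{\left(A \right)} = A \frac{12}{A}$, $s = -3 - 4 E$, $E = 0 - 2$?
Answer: $\frac{1}{60} \approx 0.016667$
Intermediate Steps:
$E = -2$ ($E = 0 - 2 = -2$)
$s = 5$ ($s = -3 - -8 = -3 + 8 = 5$)
$B{\left(A \right)} = 12$
$P{\left(M,J \right)} = \frac{1}{5}$
$\frac{P{\left(85,V{\left(1 \right)} \right)}}{B{\left(37 \right)}} = \frac{1}{5 \cdot 12} = \frac{1}{5} \cdot \frac{1}{12} = \frac{1}{60}$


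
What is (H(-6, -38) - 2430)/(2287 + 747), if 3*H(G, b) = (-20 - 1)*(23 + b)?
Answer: -2325/3034 ≈ -0.76632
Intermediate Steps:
H(G, b) = -161 - 7*b (H(G, b) = ((-20 - 1)*(23 + b))/3 = (-21*(23 + b))/3 = (-483 - 21*b)/3 = -161 - 7*b)
(H(-6, -38) - 2430)/(2287 + 747) = ((-161 - 7*(-38)) - 2430)/(2287 + 747) = ((-161 + 266) - 2430)/3034 = (105 - 2430)*(1/3034) = -2325*1/3034 = -2325/3034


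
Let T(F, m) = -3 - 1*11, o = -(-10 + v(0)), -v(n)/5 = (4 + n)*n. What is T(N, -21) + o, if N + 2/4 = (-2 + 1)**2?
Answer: -4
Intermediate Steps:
v(n) = -5*n*(4 + n) (v(n) = -5*(4 + n)*n = -5*n*(4 + n))
N = 1/2 (N = -1/2 + (-2 + 1)**2 = -1/2 + (-1)**2 = -1/2 + 1 = 1/2 ≈ 0.50000)
o = 10 (o = -(-10 - 5*0*(4 + 0)) = -(-10 - 5*0*4) = -(-10 + 0) = -1*(-10) = 10)
T(F, m) = -14 (T(F, m) = -3 - 11 = -14)
T(N, -21) + o = -14 + 10 = -4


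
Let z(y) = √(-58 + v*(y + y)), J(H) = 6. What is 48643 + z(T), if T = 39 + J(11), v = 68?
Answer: 48643 + √6062 ≈ 48721.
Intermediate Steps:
T = 45 (T = 39 + 6 = 45)
z(y) = √(-58 + 136*y) (z(y) = √(-58 + 68*(y + y)) = √(-58 + 68*(2*y)) = √(-58 + 136*y))
48643 + z(T) = 48643 + √(-58 + 136*45) = 48643 + √(-58 + 6120) = 48643 + √6062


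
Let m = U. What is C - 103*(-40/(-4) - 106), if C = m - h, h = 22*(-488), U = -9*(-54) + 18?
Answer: 21128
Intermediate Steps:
U = 504 (U = 486 + 18 = 504)
m = 504
h = -10736
C = 11240 (C = 504 - 1*(-10736) = 504 + 10736 = 11240)
C - 103*(-40/(-4) - 106) = 11240 - 103*(-40/(-4) - 106) = 11240 - 103*(-40*(-¼) - 106) = 11240 - 103*(10 - 106) = 11240 - 103*(-96) = 11240 - 1*(-9888) = 11240 + 9888 = 21128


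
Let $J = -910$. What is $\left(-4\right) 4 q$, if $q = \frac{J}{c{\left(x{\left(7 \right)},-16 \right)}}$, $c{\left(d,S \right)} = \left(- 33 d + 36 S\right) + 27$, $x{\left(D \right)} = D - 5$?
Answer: $- \frac{2912}{123} \approx -23.675$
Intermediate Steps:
$x{\left(D \right)} = -5 + D$
$c{\left(d,S \right)} = 27 - 33 d + 36 S$
$q = \frac{182}{123}$ ($q = - \frac{910}{27 - 33 \left(-5 + 7\right) + 36 \left(-16\right)} = - \frac{910}{27 - 66 - 576} = - \frac{910}{-615} = \left(-910\right) \left(- \frac{1}{615}\right) = \frac{182}{123} \approx 1.4797$)
$\left(-4\right) 4 q = \left(-4\right) 4 \cdot \frac{182}{123} = \left(-16\right) \frac{182}{123} = - \frac{2912}{123}$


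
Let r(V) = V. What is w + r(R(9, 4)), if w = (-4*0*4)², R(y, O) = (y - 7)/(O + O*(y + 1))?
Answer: 1/22 ≈ 0.045455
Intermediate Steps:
R(y, O) = (-7 + y)/(O + O*(1 + y))
w = 0 (w = (0*4)² = 0² = 0)
w + r(R(9, 4)) = 0 + (-7 + 9)/(4*(2 + 9)) = 0 + (¼)*2/11 = 0 + (¼)*(1/11)*2 = 0 + 1/22 = 1/22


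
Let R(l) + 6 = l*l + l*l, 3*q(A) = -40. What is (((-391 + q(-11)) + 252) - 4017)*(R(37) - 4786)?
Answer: 25691432/3 ≈ 8.5638e+6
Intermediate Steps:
q(A) = -40/3 (q(A) = (⅓)*(-40) = -40/3)
R(l) = -6 + 2*l² (R(l) = -6 + (l*l + l*l) = -6 + (l² + l²) = -6 + 2*l²)
(((-391 + q(-11)) + 252) - 4017)*(R(37) - 4786) = (((-391 - 40/3) + 252) - 4017)*((-6 + 2*37²) - 4786) = ((-1213/3 + 252) - 4017)*((-6 + 2*1369) - 4786) = (-457/3 - 4017)*((-6 + 2738) - 4786) = -12508*(2732 - 4786)/3 = -12508/3*(-2054) = 25691432/3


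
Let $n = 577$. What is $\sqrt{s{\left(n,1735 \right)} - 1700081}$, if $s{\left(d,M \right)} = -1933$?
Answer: $i \sqrt{1702014} \approx 1304.6 i$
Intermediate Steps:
$\sqrt{s{\left(n,1735 \right)} - 1700081} = \sqrt{-1933 - 1700081} = \sqrt{-1702014} = i \sqrt{1702014}$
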